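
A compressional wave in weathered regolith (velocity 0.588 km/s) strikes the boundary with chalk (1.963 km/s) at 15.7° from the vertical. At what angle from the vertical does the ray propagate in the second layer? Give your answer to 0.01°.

sin θ₁/V₁ = sin θ₂/V₂ ⇒ sin θ₂ = 1.963·sin 15.7°/0.588 = 1.963·0.2706/0.588 = 0.9034.
θ₂ = arcsin 0.9034 = 64.61° from the normal.

64.61°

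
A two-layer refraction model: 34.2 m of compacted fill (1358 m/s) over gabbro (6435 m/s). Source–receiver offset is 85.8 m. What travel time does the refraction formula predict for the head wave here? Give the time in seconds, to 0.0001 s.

t = x/V₂ + 2h·√(V₂²−V₁²)/(V₁V₂).
√(V₂²−V₁²) = √(6435²−1358²) = 6290.1 m/s; delay term = 2·34.2·6290.1/(1358·6435) = 0.04923 s.
t = 85.8/6435 + 0.04923 = 0.06257 s.

0.0626 s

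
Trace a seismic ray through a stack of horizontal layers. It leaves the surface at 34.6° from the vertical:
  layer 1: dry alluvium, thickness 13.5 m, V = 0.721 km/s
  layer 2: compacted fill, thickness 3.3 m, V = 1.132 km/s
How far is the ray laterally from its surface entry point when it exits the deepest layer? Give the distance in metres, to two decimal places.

15.81 m

Ray parameter p = sin 34.6° / 0.721 km/s = 7.8758e-01 s/km.
Layer 1: θ = 34.60°; offset = 13.5·tan 34.60° = 9.3130 m.
Layer 2: sin θ = p·1.132 = 0.8915 → θ = 63.07°; offset = 3.3·tan 63.07° = 6.4954 m.
Total horizontal offset = 15.8085 m.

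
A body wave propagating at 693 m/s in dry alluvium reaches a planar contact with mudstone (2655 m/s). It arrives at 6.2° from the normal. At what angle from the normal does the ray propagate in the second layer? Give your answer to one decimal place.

24.4°

Snell's law: sin θ₂ = (V₂/V₁)·sin θ₁ = (2655/693)·sin 6.2° = 0.4138.
θ₂ = arcsin 0.4138 = 24.44° from the normal.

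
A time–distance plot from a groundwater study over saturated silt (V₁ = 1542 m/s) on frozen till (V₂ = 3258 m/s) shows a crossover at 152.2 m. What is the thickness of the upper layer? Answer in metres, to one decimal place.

45.5 m

x_cross = 2h·√((V₂+V₁)/(V₂−V₁)) → h = x_cross / (2·√((V₂+V₁)/(V₂−V₁))).
√((V₂+V₁)/(V₂−V₁)) = √((3258+1542)/(3258−1542)) = 1.6725.
h = 152.2 / (2·1.6725) = 45.50 m.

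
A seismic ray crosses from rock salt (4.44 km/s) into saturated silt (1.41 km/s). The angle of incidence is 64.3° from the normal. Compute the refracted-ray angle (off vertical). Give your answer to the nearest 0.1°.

16.6°

Snell's law: sin θ₂ = (V₂/V₁)·sin θ₁ = (1.41/4.44)·sin 64.3° = 0.2862.
θ₂ = arcsin 0.2862 = 16.63° from the normal.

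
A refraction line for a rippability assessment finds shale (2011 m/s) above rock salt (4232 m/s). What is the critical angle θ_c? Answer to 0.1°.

28.4°

Critical incidence: sin θ_c = V₁/V₂ = 2011/4232 = 0.4752.
θ_c = arcsin 0.4752 = 28.37°.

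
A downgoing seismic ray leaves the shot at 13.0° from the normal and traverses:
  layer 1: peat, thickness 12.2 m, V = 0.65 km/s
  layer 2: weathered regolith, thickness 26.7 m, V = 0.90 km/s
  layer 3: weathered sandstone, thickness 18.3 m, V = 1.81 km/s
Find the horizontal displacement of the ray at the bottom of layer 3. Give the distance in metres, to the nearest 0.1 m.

26.3 m

p = sin θ₁/V₁ = sin 13.0°/0.65 = 3.4608e-01 s/km is conserved through the stack.
Layer 1: θ = 13.00°; offset = 12.2·tan 13.00° = 2.817 m.
Layer 2: sin θ = p·0.90 = 0.3115 → θ = 18.15°; offset = 26.7·tan 18.15° = 8.752 m.
Layer 3: sin θ = p·1.81 = 0.6264 → θ = 38.79°; offset = 18.3·tan 38.79° = 14.706 m.
Summing the layer offsets gives 26.274 m.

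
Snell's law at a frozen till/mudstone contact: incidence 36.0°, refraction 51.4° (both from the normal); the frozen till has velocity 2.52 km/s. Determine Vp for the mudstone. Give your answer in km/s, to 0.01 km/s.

Snell's law: sin 36.0°/V₁ = sin 51.4°/V₂.
V₂ = V₁·sin 51.4°/sin 36.0° = 2.52 × 1.3296 = 3.35 km/s.

3.35 km/s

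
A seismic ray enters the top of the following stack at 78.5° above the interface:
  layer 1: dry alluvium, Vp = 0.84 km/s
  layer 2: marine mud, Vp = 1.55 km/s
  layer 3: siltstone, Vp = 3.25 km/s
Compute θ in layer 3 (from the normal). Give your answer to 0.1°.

50.5°

From the normal: θ₁ = 90° − 78.5° = 11.5°.
Snell's law across each interface conserves sin θ / V, so sin θ_3 = V_3·sin θ₁/V₁.
sin θ_3 = 3.25 × sin 11.5° / 0.84 = 0.7714.
θ_3 = 50.48° from the vertical.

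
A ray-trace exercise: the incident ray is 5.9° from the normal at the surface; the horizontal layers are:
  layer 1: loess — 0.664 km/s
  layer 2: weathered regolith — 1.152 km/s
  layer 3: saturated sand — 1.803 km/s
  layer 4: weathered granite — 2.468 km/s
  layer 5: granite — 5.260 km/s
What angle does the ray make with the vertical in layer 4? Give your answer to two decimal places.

Ray parameter p = sin 5.9° / 0.664 = 1.5481e-01 s/km.
sin θ_4 = p·V_4 = 1.5481e-01 × 2.468 = 0.3821.
θ_4 = 22.46° from the vertical.

22.46°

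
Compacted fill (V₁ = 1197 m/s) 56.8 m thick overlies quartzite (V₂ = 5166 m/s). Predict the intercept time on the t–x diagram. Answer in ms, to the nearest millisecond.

92 ms

tᵢ = 2h·√(V₂²−V₁²)/(V₁V₂).
√(V₂²−V₁²) = √(5166²−1197²) = 5025.4 m/s.
tᵢ = 2·56.8·5025.4/(1197·5166) = 0.09232 s.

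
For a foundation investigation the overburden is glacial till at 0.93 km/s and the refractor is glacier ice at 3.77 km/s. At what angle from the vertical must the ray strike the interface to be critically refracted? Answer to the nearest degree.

14°

Critical incidence: sin θ_c = V₁/V₂ = 0.93/3.77 = 0.2467.
θ_c = arcsin 0.2467 = 14.28°.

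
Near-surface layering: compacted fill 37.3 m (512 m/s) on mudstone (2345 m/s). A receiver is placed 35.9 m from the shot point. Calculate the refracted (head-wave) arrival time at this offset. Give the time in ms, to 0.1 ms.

157.5 ms

t = x/V₂ + 2h·√(V₂²−V₁²)/(V₁V₂).
√(V₂²−V₁²) = √(2345²−512²) = 2288.4 m/s; delay term = 2·37.3·2288.4/(512·2345) = 0.14219 s.
t = 35.9/2345 + 0.14219 = 0.15750 s.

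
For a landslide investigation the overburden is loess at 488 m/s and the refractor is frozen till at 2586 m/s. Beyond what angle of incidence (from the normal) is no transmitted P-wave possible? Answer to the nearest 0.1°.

At critical incidence the refracted ray runs along the interface (θ₂ = 90°), so sin θ_c = V₁/V₂.
θ_c = arcsin(488/2586) = arcsin 0.1887 = 10.88°.

10.9°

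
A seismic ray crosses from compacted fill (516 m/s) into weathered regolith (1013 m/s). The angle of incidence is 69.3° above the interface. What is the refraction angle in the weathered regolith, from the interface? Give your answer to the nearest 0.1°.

46.1°

Convert to the normal: θ₁ = 90° − 69.3° = 20.7°.
Snell's law: sin θ₂ = (V₂/V₁)·sin θ₁ = (1013/516)·sin 20.7° = 0.6939.
θ₂ = arcsin 0.6939 = 43.94° from the normal.
From the interface: 90° − 43.94° = 46.06°.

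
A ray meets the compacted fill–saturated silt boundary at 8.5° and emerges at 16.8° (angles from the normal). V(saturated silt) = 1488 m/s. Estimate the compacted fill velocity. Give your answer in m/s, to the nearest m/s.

Snell's law: sin 8.5°/V₁ = sin 16.8°/V₂.
V₁ = V₂·sin 8.5°/sin 16.8° = 1488 × 0.5114 = 760.96 m/s.

761 m/s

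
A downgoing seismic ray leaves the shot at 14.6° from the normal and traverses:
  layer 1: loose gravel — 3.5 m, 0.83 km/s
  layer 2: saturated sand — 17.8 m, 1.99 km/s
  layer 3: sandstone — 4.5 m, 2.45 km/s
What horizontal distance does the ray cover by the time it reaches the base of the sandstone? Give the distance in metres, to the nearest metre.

p = sin θ₁/V₁ = sin 14.6°/0.83 = 3.0370e-01 s/km is conserved through the stack.
Layer 1: θ = 14.60°; offset = 3.5·tan 14.60° = 0.912 m.
Layer 2: sin θ = p·1.99 = 0.6044 → θ = 37.18°; offset = 17.8·tan 37.18° = 13.502 m.
Layer 3: sin θ = p·2.45 = 0.7441 → θ = 48.08°; offset = 4.5·tan 48.08° = 5.012 m.
Σ offsets = 19.426 m.

19 m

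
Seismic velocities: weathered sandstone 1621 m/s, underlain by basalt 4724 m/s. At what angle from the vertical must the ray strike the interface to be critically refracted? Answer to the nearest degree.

20°

Critical incidence: sin θ_c = V₁/V₂ = 1621/4724 = 0.3431.
θ_c = arcsin 0.3431 = 20.07°.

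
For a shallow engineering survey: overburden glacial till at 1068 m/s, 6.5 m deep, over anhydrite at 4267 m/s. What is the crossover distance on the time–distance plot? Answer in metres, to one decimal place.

x_cross = 2h·√((V₂+V₁)/(V₂−V₁)).
(V₂+V₁)/(V₂−V₁) = (4267+1068)/(4267−1068) = 1.6677; √ = 1.2914.
x_cross = 2·6.5·1.2914 = 16.79 m.

16.8 m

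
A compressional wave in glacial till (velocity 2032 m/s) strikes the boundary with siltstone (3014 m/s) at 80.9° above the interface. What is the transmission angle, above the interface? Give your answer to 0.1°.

76.4°

Convert to the normal: θ₁ = 90° − 80.9° = 9.1°.
Snell's law: sin θ₂ = (V₂/V₁)·sin θ₁ = (3014/2032)·sin 9.1° = 0.2346.
θ₂ = arcsin 0.2346 = 13.57° from the normal.
From the interface: 90° − 13.57° = 76.43°.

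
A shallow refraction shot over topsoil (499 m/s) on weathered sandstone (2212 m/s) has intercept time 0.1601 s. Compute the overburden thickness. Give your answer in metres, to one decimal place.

θ_c = arcsin(499/2212) = 13.04°; cos θ_c = 0.9742.
tᵢ = 2h cos θ_c/V₁ ⇒ h = tᵢ·V₁/(2 cos θ_c) = 0.1601·499/(2·0.9742) = 41.00 m.

41.0 m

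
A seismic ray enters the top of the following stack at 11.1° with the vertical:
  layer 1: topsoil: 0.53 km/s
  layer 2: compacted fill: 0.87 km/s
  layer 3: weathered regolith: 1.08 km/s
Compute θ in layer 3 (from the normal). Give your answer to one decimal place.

Snell's law across each interface conserves sin θ / V, so sin θ_3 = V_3·sin θ₁/V₁.
sin θ_3 = 1.08 × sin 11.1° / 0.53 = 0.3923.
θ_3 = arcsin 0.3923 = 23.10°.

23.1°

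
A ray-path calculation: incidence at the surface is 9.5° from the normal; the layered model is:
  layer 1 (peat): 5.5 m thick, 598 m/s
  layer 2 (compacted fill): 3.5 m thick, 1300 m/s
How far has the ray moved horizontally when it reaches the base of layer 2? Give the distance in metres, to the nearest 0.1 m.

2.3 m

Apply Snell's law at each interface; in layer i the horizontal offset is hᵢ·tan θᵢ.
Layer 1: θ = 9.50°; offset = 5.5·tan 9.50° = 0.920 m.
Layer 2: sin θ = 1300·sin 9.5°/598 = 0.3588, θ = 21.03°; offset = 3.5·tan 21.03° = 1.345 m.
Σ offsets = 2.266 m.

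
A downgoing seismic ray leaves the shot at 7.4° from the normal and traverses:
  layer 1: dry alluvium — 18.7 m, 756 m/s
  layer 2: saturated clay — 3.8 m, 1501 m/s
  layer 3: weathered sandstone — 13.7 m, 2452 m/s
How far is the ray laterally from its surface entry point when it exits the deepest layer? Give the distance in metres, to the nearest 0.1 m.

Apply Snell's law at each interface; in layer i the horizontal offset is hᵢ·tan θᵢ.
Layer 1: θ = 7.40°; offset = 18.7·tan 7.40° = 2.429 m.
Layer 2: sin θ = 1501·sin 7.4°/756 = 0.2557, θ = 14.82°; offset = 3.8·tan 14.82° = 1.005 m.
Layer 3: sin θ = 2452·sin 7.4°/756 = 0.4177, θ = 24.69°; offset = 13.7·tan 24.69° = 6.299 m.
Total horizontal offset = 9.733 m.

9.7 m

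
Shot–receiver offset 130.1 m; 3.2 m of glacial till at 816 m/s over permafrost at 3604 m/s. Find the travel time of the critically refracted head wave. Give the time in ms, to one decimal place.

θ_c = arcsin(V₁/V₂) = arcsin(816/3604) = 13.09°, cos θ_c = 0.9740.
Intercept time tᵢ = 2h cos θ_c / V₁ = 2·3.2·0.9740/816 = 0.00764 s.
t = x/V₂ + tᵢ = 130.1/3604 + 0.00764 = 0.04374 s.

43.7 ms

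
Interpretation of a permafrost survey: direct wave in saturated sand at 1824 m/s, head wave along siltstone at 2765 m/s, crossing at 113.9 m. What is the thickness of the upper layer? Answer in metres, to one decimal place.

25.8 m

x_cross = 2h·√((V₂+V₁)/(V₂−V₁)) → h = x_cross / (2·√((V₂+V₁)/(V₂−V₁))).
√((V₂+V₁)/(V₂−V₁)) = √((2765+1824)/(2765−1824)) = 2.2083.
h = 113.9 / (2·2.2083) = 25.79 m.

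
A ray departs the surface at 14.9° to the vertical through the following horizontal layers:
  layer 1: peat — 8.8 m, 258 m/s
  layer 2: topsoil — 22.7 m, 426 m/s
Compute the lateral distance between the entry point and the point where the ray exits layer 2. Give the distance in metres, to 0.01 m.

12.99 m

Ray parameter p = sin 14.9° / 258 m/s = 9.9664e-04 s/m.
Layer 1: θ = 14.90°; offset = 8.8·tan 14.90° = 2.3415 m.
Layer 2: sin θ = p·426 = 0.4246 → θ = 25.12°; offset = 22.7·tan 25.12° = 10.6447 m.
Total horizontal offset = 12.9862 m.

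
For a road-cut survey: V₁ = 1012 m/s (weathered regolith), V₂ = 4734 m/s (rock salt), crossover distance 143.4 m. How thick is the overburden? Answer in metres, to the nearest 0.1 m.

h = (x_cross/2)·√((V₂−V₁)/(V₂+V₁)).
(V₂−V₁)/(V₂+V₁) = (4734−1012)/(4734+1012) = 0.6478; √ = 0.8048.
h = (143.4/2)·0.8048 = 57.71 m.

57.7 m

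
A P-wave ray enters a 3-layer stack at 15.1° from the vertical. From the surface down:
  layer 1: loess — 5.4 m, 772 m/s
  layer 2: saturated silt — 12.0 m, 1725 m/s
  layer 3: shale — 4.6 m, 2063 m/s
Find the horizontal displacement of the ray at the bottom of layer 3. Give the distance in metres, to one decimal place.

p = sin θ₁/V₁ = sin 15.1°/772 = 3.3744e-04 s/m is conserved through the stack.
Layer 1: θ = 15.10°; offset = 5.4·tan 15.10° = 1.457 m.
Layer 2: sin θ = p·1725 = 0.5821 → θ = 35.60°; offset = 12.0·tan 35.60° = 8.590 m.
Layer 3: sin θ = p·2063 = 0.6961 → θ = 44.12°; offset = 4.6·tan 44.12° = 4.461 m.
Σ offsets = 14.508 m.

14.5 m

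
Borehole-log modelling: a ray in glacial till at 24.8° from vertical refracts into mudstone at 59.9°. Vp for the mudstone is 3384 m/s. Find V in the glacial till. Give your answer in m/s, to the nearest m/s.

1641 m/s

sin 24.8° = 0.4195; sin 59.9° = 0.8652.
V₁ = V₂·(sin θ₁/sin θ₂) = 3384·(0.4195/0.8652) = 1640.67 m/s.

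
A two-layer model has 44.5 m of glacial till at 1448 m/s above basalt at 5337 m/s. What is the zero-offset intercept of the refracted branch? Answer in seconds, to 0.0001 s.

0.0592 s

tᵢ = 2h·√(V₂²−V₁²)/(V₁V₂).
√(V₂²−V₁²) = √(5337²−1448²) = 5136.8 m/s.
tᵢ = 2·44.5·5136.8/(1448·5337) = 0.05916 s.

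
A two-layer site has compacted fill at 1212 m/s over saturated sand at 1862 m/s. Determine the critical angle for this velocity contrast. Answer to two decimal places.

40.61°

At critical incidence the refracted ray runs along the interface (θ₂ = 90°), so sin θ_c = V₁/V₂.
θ_c = arcsin(1212/1862) = arcsin 0.6509 = 40.61°.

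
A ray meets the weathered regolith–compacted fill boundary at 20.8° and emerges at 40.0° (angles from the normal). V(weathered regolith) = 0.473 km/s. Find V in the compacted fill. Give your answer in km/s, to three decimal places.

0.856 km/s

Snell's law: sin 20.8°/V₁ = sin 40.0°/V₂.
V₂ = V₁·sin 40.0°/sin 20.8° = 0.473 × 1.8101 = 0.856 km/s.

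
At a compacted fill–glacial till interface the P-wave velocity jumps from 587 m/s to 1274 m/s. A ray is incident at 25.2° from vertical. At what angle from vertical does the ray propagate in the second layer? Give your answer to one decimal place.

sin θ₁/V₁ = sin θ₂/V₂ ⇒ sin θ₂ = 1274·sin 25.2°/587 = 1274·0.4258/587 = 0.9241.
θ₂ = sin⁻¹(0.9241) = 67.53° (from vertical).

67.5°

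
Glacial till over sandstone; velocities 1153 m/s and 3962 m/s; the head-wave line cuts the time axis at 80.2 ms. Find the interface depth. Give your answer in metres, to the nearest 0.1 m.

48.3 m

h = tᵢ·V₁·V₂ / (2·√(V₂²−V₁²)).
√(V₂²−V₁²) = √(3962² − 1153²) = 3790.5 m/s.
h = 0.0802 s × 1153 × 3962 / (2 × 3790.5) = 48.33 m.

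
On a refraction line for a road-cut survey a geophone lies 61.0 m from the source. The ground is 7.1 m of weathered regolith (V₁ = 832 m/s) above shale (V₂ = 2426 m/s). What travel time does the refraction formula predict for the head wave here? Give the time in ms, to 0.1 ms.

41.2 ms

θ_c = arcsin(V₁/V₂) = arcsin(832/2426) = 20.06°, cos θ_c = 0.9394.
Intercept time tᵢ = 2h cos θ_c / V₁ = 2·7.1·0.9394/832 = 0.01603 s.
t = x/V₂ + tᵢ = 61.0/2426 + 0.01603 = 0.04118 s.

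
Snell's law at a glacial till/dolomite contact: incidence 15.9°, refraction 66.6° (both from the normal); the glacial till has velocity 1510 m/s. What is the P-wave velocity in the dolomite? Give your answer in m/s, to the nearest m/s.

5058 m/s

Snell's law: sin 15.9°/V₁ = sin 66.6°/V₂.
V₂ = V₁·sin 66.6°/sin 15.9° = 1510 × 3.3500 = 5058.45 m/s.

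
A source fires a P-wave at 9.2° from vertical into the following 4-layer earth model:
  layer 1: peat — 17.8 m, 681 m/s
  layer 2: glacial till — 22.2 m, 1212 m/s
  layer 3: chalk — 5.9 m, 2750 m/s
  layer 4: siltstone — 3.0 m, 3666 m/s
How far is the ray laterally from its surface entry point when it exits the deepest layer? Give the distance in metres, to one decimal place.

Apply Snell's law at each interface; in layer i the horizontal offset is hᵢ·tan θᵢ.
Layer 1: θ = 9.20°; offset = 17.8·tan 9.20° = 2.883 m.
Layer 2: sin θ = 1212·sin 9.2°/681 = 0.2845, θ = 16.53°; offset = 22.2·tan 16.53° = 6.589 m.
Layer 3: sin θ = 2750·sin 9.2°/681 = 0.6456, θ = 40.21°; offset = 5.9·tan 40.21° = 4.988 m.
Layer 4: sin θ = 3666·sin 9.2°/681 = 0.8607, θ = 59.39°; offset = 3.0·tan 59.39° = 5.071 m.
Σ offsets = 19.532 m.

19.5 m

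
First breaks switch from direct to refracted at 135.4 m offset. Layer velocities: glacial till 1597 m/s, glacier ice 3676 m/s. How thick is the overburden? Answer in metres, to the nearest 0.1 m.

h = (x_cross/2)·√((V₂−V₁)/(V₂+V₁)).
(V₂−V₁)/(V₂+V₁) = (3676−1597)/(3676+1597) = 0.3943; √ = 0.6279.
h = (135.4/2)·0.6279 = 42.51 m.

42.5 m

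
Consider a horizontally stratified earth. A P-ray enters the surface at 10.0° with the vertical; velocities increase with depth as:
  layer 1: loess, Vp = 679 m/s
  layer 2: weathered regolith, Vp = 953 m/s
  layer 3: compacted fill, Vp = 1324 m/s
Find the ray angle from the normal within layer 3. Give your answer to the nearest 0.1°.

Snell's law across each interface conserves sin θ / V, so sin θ_3 = V_3·sin θ₁/V₁.
sin θ_3 = 1324 × sin 10.0° / 679 = 0.3386.
θ_3 = arcsin 0.3386 = 19.79°.

19.8°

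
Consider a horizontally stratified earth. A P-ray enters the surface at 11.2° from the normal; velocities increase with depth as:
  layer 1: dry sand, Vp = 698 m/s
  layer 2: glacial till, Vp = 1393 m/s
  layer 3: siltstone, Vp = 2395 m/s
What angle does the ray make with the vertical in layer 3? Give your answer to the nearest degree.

42°

Snell's law across each interface conserves sin θ / V, so sin θ_3 = V_3·sin θ₁/V₁.
sin θ_3 = 2395 × sin 11.2° / 698 = 0.6665.
θ_3 = 41.79° from the vertical.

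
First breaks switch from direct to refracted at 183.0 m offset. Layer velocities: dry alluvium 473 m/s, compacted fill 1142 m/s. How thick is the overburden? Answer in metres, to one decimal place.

x_cross = 2h·√((V₂+V₁)/(V₂−V₁)) → h = x_cross / (2·√((V₂+V₁)/(V₂−V₁))).
√((V₂+V₁)/(V₂−V₁)) = √((1142+473)/(1142−473)) = 1.5537.
h = 183.0 / (2·1.5537) = 58.89 m.

58.9 m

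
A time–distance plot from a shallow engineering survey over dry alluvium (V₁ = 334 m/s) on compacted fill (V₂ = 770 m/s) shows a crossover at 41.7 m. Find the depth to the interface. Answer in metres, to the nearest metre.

x_cross = 2h·√((V₂+V₁)/(V₂−V₁)) → h = x_cross / (2·√((V₂+V₁)/(V₂−V₁))).
√((V₂+V₁)/(V₂−V₁)) = √((770+334)/(770−334)) = 1.5913.
h = 41.7 / (2·1.5913) = 13.10 m.

13 m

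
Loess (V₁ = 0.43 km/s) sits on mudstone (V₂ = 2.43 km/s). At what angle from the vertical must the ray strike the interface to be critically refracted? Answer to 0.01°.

10.19°

At critical incidence the refracted ray runs along the interface (θ₂ = 90°), so sin θ_c = V₁/V₂.
θ_c = arcsin(0.43/2.43) = arcsin 0.1770 = 10.19°.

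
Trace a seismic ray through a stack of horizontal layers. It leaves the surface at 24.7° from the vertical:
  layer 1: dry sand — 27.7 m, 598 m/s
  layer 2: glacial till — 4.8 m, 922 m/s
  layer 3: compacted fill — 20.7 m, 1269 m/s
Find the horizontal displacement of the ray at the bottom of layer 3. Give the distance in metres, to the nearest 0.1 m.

56.5 m

Ray parameter p = sin 24.7° / 598 m/s = 6.9877e-04 s/m.
Layer 1: θ = 24.70°; offset = 27.7·tan 24.70° = 12.741 m.
Layer 2: sin θ = p·922 = 0.6443 → θ = 40.11°; offset = 4.8·tan 40.11° = 4.044 m.
Layer 3: sin θ = p·1269 = 0.8867 → θ = 62.47°; offset = 20.7·tan 62.47° = 39.708 m.
Total horizontal offset = 56.493 m.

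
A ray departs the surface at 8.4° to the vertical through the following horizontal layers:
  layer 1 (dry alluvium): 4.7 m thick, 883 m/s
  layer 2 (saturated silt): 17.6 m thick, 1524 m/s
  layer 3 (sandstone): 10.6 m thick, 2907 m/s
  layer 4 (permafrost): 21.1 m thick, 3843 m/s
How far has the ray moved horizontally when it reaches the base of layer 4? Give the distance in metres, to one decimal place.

28.5 m

Apply Snell's law at each interface; in layer i the horizontal offset is hᵢ·tan θᵢ.
Layer 1: θ = 8.40°; offset = 4.7·tan 8.40° = 0.694 m.
Layer 2: sin θ = 1524·sin 8.4°/883 = 0.2521, θ = 14.60°; offset = 17.6·tan 14.60° = 4.586 m.
Layer 3: sin θ = 2907·sin 8.4°/883 = 0.4809, θ = 28.75°; offset = 10.6·tan 28.75° = 5.814 m.
Layer 4: sin θ = 3843·sin 8.4°/883 = 0.6358, θ = 39.48°; offset = 21.1·tan 39.48° = 17.380 m.
Summing the layer offsets gives 28.474 m.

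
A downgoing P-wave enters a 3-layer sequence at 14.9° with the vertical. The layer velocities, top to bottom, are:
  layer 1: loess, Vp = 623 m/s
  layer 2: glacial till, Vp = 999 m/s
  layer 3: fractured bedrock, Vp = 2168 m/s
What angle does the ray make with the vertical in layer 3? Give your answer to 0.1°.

63.5°

Snell's law across each interface conserves sin θ / V, so sin θ_3 = V_3·sin θ₁/V₁.
sin θ_3 = 2168 × sin 14.9° / 623 = 0.8948.
θ_3 = 63.48° from the vertical.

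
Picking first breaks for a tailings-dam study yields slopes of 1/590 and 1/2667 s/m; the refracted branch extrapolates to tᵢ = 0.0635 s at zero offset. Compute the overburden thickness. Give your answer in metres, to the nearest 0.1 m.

θ_c = arcsin(590/2667) = 12.78°; cos θ_c = 0.9752.
tᵢ = 2h cos θ_c/V₁ ⇒ h = tᵢ·V₁/(2 cos θ_c) = 0.0635·590/(2·0.9752) = 19.21 m.

19.2 m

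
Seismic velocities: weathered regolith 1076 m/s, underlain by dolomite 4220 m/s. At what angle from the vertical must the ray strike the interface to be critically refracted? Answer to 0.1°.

14.8°

Critical incidence: sin θ_c = V₁/V₂ = 1076/4220 = 0.2550.
θ_c = arcsin 0.2550 = 14.77°.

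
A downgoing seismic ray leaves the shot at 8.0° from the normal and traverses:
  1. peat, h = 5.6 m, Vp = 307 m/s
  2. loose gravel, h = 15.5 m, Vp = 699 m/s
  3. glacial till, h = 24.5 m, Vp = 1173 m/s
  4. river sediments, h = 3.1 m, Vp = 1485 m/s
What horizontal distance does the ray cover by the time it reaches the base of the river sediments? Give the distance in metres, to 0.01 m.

24.17 m

Ray parameter p = sin 8.0° / 307 m/s = 4.5333e-04 s/m.
Layer 1: θ = 8.00°; offset = 5.6·tan 8.00° = 0.7870 m.
Layer 2: sin θ = p·699 = 0.3169 → θ = 18.47°; offset = 15.5·tan 18.47° = 5.1785 m.
Layer 3: sin θ = p·1173 = 0.5318 → θ = 32.12°; offset = 24.5·tan 32.12° = 15.3834 m.
Layer 4: sin θ = p·1485 = 0.6732 → θ = 42.31°; offset = 3.1·tan 42.31° = 2.8222 m.
Total horizontal offset = 24.1711 m.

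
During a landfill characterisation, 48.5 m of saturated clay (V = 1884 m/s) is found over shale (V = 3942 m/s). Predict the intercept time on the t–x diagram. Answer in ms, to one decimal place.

45.2 ms

θ_c = arcsin(V₁/V₂) = arcsin(1884/3942) = 28.55°; cos θ_c = 0.8784.
tᵢ = 2h·cos θ_c / V₁ = 2·48.5·0.8784 / 1884 = 0.04523 s.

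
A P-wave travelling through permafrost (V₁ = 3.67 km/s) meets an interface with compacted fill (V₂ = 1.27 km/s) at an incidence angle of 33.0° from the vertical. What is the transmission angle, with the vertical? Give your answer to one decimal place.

Snell's law: sin θ₂ = (V₂/V₁)·sin θ₁ = (1.27/3.67)·sin 33.0° = 0.1885.
θ₂ = sin⁻¹(0.1885) = 10.86° (from vertical).

10.9°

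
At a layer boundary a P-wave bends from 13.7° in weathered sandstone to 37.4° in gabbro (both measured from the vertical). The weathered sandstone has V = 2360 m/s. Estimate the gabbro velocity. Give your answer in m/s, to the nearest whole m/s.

Snell's law: sin 13.7°/V₁ = sin 37.4°/V₂.
V₂ = V₁·sin 37.4°/sin 13.7° = 2360 × 2.5645 = 6052.26 m/s.

6052 m/s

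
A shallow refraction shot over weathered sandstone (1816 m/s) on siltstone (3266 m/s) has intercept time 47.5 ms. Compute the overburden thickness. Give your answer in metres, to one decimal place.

h = tᵢ·V₁·V₂ / (2·√(V₂²−V₁²)).
√(V₂²−V₁²) = √(3266² − 1816²) = 2714.6 m/s.
h = 0.0475 s × 1816 × 3266 / (2 × 2714.6) = 51.89 m.

51.9 m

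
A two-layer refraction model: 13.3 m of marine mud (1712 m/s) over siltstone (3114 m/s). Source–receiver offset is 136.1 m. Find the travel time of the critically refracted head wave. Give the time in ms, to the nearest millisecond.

57 ms

θ_c = arcsin(V₁/V₂) = arcsin(1712/3114) = 33.35°, cos θ_c = 0.8353.
Intercept time tᵢ = 2h cos θ_c / V₁ = 2·13.3·0.8353/1712 = 0.01298 s.
t = x/V₂ + tᵢ = 136.1/3114 + 0.01298 = 0.05668 s.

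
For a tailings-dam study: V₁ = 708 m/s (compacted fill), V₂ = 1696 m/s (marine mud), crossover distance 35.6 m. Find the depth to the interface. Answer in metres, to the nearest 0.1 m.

11.4 m

h = (x_cross/2)·√((V₂−V₁)/(V₂+V₁)).
(V₂−V₁)/(V₂+V₁) = (1696−708)/(1696+708) = 0.4110; √ = 0.6411.
h = (35.6/2)·0.6411 = 11.41 m.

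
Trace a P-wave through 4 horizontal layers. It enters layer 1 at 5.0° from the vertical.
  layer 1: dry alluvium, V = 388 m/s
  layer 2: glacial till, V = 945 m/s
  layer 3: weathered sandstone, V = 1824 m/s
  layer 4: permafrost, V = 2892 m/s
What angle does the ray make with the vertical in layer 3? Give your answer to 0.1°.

Snell's law across each interface conserves sin θ / V, so sin θ_3 = V_3·sin θ₁/V₁.
sin θ_3 = 1824 × sin 5.0° / 388 = 0.4097.
θ_3 = 24.19° from the vertical.

24.2°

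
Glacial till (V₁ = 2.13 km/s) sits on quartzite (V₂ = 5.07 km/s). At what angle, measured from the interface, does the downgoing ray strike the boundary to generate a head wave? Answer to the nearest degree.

65°

Critical incidence: sin θ_c = V₁/V₂ = 2.13/5.07 = 0.4201.
θ_c = arcsin 0.4201 = 24.84°.
Measured from the interface: 90° − 24.84° = 65.16°.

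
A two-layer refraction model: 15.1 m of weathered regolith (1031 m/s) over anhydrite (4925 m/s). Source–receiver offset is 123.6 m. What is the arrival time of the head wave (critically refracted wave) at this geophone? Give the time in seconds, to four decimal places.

0.0537 s

θ_c = arcsin(V₁/V₂) = arcsin(1031/4925) = 12.08°, cos θ_c = 0.9778.
Intercept time tᵢ = 2h cos θ_c / V₁ = 2·15.1·0.9778/1031 = 0.02864 s.
t = x/V₂ + tᵢ = 123.6/4925 + 0.02864 = 0.05374 s.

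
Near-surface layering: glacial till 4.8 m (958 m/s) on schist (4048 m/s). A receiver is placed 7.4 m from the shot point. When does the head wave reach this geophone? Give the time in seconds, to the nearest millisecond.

t = x/V₂ + 2h·√(V₂²−V₁²)/(V₁V₂).
√(V₂²−V₁²) = √(4048²−958²) = 3933.0 m/s; delay term = 2·4.8·3933.0/(958·4048) = 0.00974 s.
t = 7.4/4048 + 0.00974 = 0.01156 s.

0.012 s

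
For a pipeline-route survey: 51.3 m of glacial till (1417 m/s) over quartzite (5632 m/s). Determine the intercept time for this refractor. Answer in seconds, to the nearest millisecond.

0.070 s

θ_c = arcsin(V₁/V₂) = arcsin(1417/5632) = 14.57°; cos θ_c = 0.9678.
tᵢ = 2h·cos θ_c / V₁ = 2·51.3·0.9678 / 1417 = 0.07008 s.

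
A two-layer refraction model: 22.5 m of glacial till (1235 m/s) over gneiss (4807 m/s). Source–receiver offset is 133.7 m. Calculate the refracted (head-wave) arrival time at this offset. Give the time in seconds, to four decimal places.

t = x/V₂ + 2h·√(V₂²−V₁²)/(V₁V₂).
√(V₂²−V₁²) = √(4807²−1235²) = 4645.6 m/s; delay term = 2·22.5·4645.6/(1235·4807) = 0.03521 s.
t = 133.7/4807 + 0.03521 = 0.06303 s.

0.0630 s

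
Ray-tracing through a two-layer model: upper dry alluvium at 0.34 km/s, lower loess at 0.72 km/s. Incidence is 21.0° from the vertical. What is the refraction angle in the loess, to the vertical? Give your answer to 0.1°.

49.4°

sin θ₁/V₁ = sin θ₂/V₂ ⇒ sin θ₂ = 0.72·sin 21.0°/0.34 = 0.72·0.3584/0.34 = 0.7589.
θ₂ = arcsin 0.7589 = 49.37° from the normal.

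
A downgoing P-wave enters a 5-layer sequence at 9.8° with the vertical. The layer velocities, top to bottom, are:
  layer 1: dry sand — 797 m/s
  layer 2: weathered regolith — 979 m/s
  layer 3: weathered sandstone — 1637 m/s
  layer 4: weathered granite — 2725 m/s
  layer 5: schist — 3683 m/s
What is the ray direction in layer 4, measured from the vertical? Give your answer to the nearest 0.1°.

Ray parameter p = sin 9.8° / 797 = 2.1356e-04 s/m.
sin θ_4 = p·V_4 = 2.1356e-04 × 2725 = 0.5820.
θ_4 = 35.59° from the vertical.

35.6°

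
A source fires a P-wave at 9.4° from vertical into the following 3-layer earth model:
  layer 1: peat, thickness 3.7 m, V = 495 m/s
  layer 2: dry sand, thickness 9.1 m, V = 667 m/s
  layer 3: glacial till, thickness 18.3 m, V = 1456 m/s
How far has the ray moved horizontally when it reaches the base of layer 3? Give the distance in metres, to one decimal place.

Ray parameter p = sin 9.4° / 495 m/s = 3.2995e-04 s/m.
Layer 1: θ = 9.40°; offset = 3.7·tan 9.40° = 0.613 m.
Layer 2: sin θ = p·667 = 0.2201 → θ = 12.71°; offset = 9.1·tan 12.71° = 2.053 m.
Layer 3: sin θ = p·1456 = 0.4804 → θ = 28.71°; offset = 18.3·tan 28.71° = 10.024 m.
Σ offsets = 12.690 m.

12.7 m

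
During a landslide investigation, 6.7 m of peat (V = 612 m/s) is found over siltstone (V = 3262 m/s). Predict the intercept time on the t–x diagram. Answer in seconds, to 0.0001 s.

θ_c = arcsin(V₁/V₂) = arcsin(612/3262) = 10.81°; cos θ_c = 0.9822.
tᵢ = 2h·cos θ_c / V₁ = 2·6.7·0.9822 / 612 = 0.02151 s.

0.0215 s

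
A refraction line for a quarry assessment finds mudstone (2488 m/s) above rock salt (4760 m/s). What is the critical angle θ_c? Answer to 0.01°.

31.51°

Critical incidence: sin θ_c = V₁/V₂ = 2488/4760 = 0.5227.
θ_c = arcsin 0.5227 = 31.51°.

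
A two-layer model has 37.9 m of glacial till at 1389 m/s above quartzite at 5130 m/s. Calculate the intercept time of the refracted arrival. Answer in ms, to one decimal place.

tᵢ = 2h·√(V₂²−V₁²)/(V₁V₂).
√(V₂²−V₁²) = √(5130²−1389²) = 4938.4 m/s.
tᵢ = 2·37.9·4938.4/(1389·5130) = 0.05253 s.

52.5 ms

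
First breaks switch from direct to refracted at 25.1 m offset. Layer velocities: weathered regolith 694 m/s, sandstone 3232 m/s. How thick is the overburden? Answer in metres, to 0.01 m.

10.09 m

x_cross = 2h·√((V₂+V₁)/(V₂−V₁)) → h = x_cross / (2·√((V₂+V₁)/(V₂−V₁))).
√((V₂+V₁)/(V₂−V₁)) = √((3232+694)/(3232−694)) = 1.2437.
h = 25.1 / (2·1.2437) = 10.09 m.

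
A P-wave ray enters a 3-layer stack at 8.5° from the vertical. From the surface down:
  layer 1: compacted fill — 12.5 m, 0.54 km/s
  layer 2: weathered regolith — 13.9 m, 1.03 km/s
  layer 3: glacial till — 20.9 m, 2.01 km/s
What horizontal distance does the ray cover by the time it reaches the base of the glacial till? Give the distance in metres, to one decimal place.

19.7 m

Ray parameter p = sin 8.5° / 0.54 km/s = 2.7372e-01 s/km.
Layer 1: θ = 8.50°; offset = 12.5·tan 8.50° = 1.868 m.
Layer 2: sin θ = p·1.03 = 0.2819 → θ = 16.38°; offset = 13.9·tan 16.38° = 4.085 m.
Layer 3: sin θ = p·2.01 = 0.5502 → θ = 33.38°; offset = 20.9·tan 33.38° = 13.770 m.
Summing the layer offsets gives 19.723 m.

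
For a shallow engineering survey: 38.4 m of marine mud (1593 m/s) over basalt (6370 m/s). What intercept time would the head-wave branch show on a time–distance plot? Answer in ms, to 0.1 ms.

θ_c = arcsin(V₁/V₂) = arcsin(1593/6370) = 14.48°; cos θ_c = 0.9682.
tᵢ = 2h·cos θ_c / V₁ = 2·38.4·0.9682 / 1593 = 0.04668 s.

46.7 ms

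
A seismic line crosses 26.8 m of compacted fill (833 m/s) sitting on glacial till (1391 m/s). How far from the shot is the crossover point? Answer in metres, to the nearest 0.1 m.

107.0 m

θ_c = arcsin(833/1391) = 36.79°, so cos θ_c = 0.8009 and tᵢ = 2h cos θ_c/V₁ = 0.0515 s.
At crossover x/V₁ = x/V₂ + tᵢ ⇒ x = tᵢ/(1/V₁ − 1/V₂) = 0.05153/(1.2005e-03 − 7.1891e-04) = 107.01 m.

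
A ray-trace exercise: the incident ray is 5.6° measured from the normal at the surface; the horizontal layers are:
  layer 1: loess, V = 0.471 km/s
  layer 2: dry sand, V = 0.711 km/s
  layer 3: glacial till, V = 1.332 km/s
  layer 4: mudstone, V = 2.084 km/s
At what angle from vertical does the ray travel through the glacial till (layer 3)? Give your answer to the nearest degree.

16°

Snell's law across each interface conserves sin θ / V, so sin θ_3 = V_3·sin θ₁/V₁.
sin θ_3 = 1.332 × sin 5.6° / 0.471 = 0.2760.
θ_3 = arcsin 0.2760 = 16.02°.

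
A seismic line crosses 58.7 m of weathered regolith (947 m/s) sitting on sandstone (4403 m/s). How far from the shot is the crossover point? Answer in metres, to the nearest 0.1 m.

146.1 m

x_cross = 2h·√((V₂+V₁)/(V₂−V₁)).
(V₂+V₁)/(V₂−V₁) = (4403+947)/(4403−947) = 1.5480; √ = 1.2442.
x_cross = 2·58.7·1.2442 = 146.07 m.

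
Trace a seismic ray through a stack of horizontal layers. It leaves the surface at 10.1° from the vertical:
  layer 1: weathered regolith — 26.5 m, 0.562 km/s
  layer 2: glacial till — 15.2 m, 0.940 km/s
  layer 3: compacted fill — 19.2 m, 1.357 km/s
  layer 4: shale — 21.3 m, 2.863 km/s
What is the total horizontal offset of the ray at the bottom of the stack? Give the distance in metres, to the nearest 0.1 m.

p = sin θ₁/V₁ = sin 10.1°/0.562 = 3.1204e-01 s/km is conserved through the stack.
Layer 1: θ = 10.10°; offset = 26.5·tan 10.10° = 4.720 m.
Layer 2: sin θ = p·0.940 = 0.2933 → θ = 17.06°; offset = 15.2·tan 17.06° = 4.664 m.
Layer 3: sin θ = p·1.357 = 0.4234 → θ = 25.05°; offset = 19.2·tan 25.05° = 8.974 m.
Layer 4: sin θ = p·2.863 = 0.8934 → θ = 63.30°; offset = 21.3·tan 63.30° = 42.350 m.
Σ offsets = 60.709 m.

60.7 m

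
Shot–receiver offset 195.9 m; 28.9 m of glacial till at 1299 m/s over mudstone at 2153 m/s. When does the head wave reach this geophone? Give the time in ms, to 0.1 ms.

126.5 ms

θ_c = arcsin(V₁/V₂) = arcsin(1299/2153) = 37.11°, cos θ_c = 0.7975.
Intercept time tᵢ = 2h cos θ_c / V₁ = 2·28.9·0.7975/1299 = 0.03548 s.
t = x/V₂ + tᵢ = 195.9/2153 + 0.03548 = 0.12647 s.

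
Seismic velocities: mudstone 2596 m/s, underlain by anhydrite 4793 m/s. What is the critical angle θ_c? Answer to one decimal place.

32.8°

At critical incidence the refracted ray runs along the interface (θ₂ = 90°), so sin θ_c = V₁/V₂.
θ_c = arcsin(2596/4793) = arcsin 0.5416 = 32.79°.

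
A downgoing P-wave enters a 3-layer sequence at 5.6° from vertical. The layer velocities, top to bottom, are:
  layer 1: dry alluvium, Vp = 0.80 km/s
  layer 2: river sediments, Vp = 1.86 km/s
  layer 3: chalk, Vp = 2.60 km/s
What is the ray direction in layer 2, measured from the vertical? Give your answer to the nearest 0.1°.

13.1°

Ray parameter p = sin 5.6° / 0.80 = 1.2198e-01 s/km.
sin θ_2 = p·V_2 = 1.2198e-01 × 1.86 = 0.2269.
θ_2 = arcsin 0.2269 = 13.11°.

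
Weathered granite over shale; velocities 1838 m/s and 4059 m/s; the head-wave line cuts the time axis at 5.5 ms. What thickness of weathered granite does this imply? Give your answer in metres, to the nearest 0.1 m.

h = tᵢ·V₁·V₂ / (2·√(V₂²−V₁²)).
√(V₂²−V₁²) = √(4059² − 1838²) = 3619.0 m/s.
h = 0.0055 s × 1838 × 4059 / (2 × 3619.0) = 5.67 m.

5.7 m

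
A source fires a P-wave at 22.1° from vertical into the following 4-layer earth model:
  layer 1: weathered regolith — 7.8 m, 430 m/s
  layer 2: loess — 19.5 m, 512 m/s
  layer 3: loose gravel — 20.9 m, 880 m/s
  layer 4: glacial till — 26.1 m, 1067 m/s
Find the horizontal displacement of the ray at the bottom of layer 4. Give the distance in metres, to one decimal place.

106.1 m

Ray parameter p = sin 22.1° / 430 m/s = 8.7494e-04 s/m.
Layer 1: θ = 22.10°; offset = 7.8·tan 22.10° = 3.167 m.
Layer 2: sin θ = p·512 = 0.4480 → θ = 26.61°; offset = 19.5·tan 26.61° = 9.771 m.
Layer 3: sin θ = p·880 = 0.7699 → θ = 50.35°; offset = 20.9·tan 50.35° = 25.218 m.
Layer 4: sin θ = p·1067 = 0.9336 → θ = 69.00°; offset = 26.1·tan 69.00° = 67.982 m.
Σ offsets = 106.138 m.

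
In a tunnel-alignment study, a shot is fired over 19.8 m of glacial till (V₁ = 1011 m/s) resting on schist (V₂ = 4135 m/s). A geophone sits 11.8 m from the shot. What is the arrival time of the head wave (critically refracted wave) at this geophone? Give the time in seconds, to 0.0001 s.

t = x/V₂ + 2h·√(V₂²−V₁²)/(V₁V₂).
√(V₂²−V₁²) = √(4135²−1011²) = 4009.5 m/s; delay term = 2·19.8·4009.5/(1011·4135) = 0.03798 s.
t = 11.8/4135 + 0.03798 = 0.04083 s.

0.0408 s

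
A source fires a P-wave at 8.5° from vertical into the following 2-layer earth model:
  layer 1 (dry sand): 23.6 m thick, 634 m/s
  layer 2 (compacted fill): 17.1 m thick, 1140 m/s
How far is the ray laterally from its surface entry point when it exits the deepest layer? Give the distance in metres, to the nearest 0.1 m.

Apply Snell's law at each interface; in layer i the horizontal offset is hᵢ·tan θᵢ.
Layer 1: θ = 8.50°; offset = 23.6·tan 8.50° = 3.527 m.
Layer 2: sin θ = 1140·sin 8.5°/634 = 0.2658, θ = 15.41°; offset = 17.1·tan 15.41° = 4.714 m.
Total horizontal offset = 8.241 m.

8.2 m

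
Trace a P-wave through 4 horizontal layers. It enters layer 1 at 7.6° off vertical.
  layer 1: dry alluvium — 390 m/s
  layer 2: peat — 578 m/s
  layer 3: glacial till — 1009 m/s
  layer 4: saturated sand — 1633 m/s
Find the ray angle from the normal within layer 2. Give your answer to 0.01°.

Ray parameter p = sin 7.6° / 390 = 3.3912e-04 s/m.
sin θ_2 = p·V_2 = 3.3912e-04 × 578 = 0.1960.
θ_2 = arcsin 0.1960 = 11.30°.

11.30°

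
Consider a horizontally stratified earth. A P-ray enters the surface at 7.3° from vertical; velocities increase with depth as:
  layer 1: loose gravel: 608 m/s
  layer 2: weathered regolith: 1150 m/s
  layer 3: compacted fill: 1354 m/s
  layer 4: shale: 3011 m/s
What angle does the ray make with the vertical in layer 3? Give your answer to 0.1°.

16.4°

Ray parameter p = sin 7.3° / 608 = 2.0899e-04 s/m.
sin θ_3 = p·V_3 = 2.0899e-04 × 1354 = 0.2830.
θ_3 = arcsin 0.2830 = 16.44°.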